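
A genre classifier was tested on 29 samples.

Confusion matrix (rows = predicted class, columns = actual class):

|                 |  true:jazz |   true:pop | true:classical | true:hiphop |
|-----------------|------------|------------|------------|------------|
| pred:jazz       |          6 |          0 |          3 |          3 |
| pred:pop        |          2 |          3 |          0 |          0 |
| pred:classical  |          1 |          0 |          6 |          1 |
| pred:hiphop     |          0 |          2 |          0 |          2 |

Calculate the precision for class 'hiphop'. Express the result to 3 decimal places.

Take TP from the diagonal, FP from the rest of the 'hiphop' prediction marginal, FN from the rest of the 'hiphop' actual marginal.
precision = TP/(TP+FP).
hiphop: TP=2, FP=0+2+0=2 → 2/4 = 0.5000

0.500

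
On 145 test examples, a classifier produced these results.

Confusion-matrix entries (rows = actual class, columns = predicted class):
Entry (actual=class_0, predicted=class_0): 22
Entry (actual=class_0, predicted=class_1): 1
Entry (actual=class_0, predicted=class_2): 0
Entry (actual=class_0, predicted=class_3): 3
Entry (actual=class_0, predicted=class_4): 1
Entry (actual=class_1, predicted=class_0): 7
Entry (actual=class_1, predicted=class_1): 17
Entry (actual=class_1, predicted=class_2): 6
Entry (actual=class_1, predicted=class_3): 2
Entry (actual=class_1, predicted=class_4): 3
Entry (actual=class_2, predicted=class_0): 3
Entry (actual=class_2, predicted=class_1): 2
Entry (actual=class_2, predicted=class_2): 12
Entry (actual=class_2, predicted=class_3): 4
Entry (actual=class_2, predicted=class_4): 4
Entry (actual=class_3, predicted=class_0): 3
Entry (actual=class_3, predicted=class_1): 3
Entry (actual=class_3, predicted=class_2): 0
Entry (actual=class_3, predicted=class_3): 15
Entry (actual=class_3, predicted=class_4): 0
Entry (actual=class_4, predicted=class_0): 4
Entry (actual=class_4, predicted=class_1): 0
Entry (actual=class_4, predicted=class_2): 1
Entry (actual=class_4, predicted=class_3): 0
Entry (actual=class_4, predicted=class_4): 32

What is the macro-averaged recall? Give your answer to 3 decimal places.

Per-class recall (TP/(TP+FN)):
  class_0: TP=22, FN=1+0+3+1=5 → 22/27 = 0.8148
  class_1: TP=17, FN=7+6+2+3=18 → 17/35 = 0.4857
  class_2: TP=12, FN=3+2+4+4=13 → 12/25 = 0.4800
  class_3: TP=15, FN=3+3+0+0=6 → 15/21 = 0.7143
  class_4: TP=32, FN=4+0+1+0=5 → 32/37 = 0.8649
Macro-recall = mean = (0.8148 + 0.4857 + 0.4800 + 0.7143 + 0.8649) / 5 = 0.672

0.672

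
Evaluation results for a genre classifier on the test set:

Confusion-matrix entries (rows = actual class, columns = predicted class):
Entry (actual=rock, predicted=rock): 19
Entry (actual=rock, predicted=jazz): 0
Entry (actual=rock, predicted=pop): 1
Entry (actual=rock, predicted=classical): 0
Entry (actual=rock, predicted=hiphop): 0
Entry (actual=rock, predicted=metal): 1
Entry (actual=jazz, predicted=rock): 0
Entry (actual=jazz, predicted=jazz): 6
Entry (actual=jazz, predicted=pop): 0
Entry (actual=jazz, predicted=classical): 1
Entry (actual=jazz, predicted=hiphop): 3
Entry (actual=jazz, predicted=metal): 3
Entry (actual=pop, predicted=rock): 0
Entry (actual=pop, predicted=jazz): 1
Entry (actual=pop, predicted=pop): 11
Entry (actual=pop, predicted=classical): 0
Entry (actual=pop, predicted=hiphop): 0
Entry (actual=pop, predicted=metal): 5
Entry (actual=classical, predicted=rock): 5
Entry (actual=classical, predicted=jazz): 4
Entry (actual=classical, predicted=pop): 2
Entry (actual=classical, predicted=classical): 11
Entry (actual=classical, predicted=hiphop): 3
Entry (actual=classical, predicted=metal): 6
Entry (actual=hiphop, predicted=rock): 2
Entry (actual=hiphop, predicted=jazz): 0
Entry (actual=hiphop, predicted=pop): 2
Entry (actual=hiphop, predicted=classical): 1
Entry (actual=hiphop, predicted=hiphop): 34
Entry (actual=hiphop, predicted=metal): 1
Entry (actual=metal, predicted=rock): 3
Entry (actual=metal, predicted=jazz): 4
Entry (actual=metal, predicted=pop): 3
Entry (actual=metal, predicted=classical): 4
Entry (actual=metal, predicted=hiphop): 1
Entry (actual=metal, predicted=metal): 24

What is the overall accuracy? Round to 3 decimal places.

Accuracy = trace / total = (19+6+11+11+34+24=105) / 161 = 105/161 = 0.652

0.652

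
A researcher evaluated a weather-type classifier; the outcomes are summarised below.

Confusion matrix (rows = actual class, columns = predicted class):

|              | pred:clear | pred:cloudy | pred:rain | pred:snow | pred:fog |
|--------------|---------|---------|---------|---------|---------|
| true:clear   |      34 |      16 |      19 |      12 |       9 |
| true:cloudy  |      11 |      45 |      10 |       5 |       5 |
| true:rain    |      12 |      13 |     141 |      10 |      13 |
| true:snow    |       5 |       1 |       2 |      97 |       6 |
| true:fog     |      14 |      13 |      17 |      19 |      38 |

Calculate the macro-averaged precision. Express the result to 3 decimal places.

Per-class precision (TP/(TP+FP)):
  clear: TP=34, FP=11+12+5+14=42 → 34/76 = 0.4474
  cloudy: TP=45, FP=16+13+1+13=43 → 45/88 = 0.5114
  rain: TP=141, FP=19+10+2+17=48 → 141/189 = 0.7460
  snow: TP=97, FP=12+5+10+19=46 → 97/143 = 0.6783
  fog: TP=38, FP=9+5+13+6=33 → 38/71 = 0.5352
Macro-precision = mean = (0.4474 + 0.5114 + 0.7460 + 0.6783 + 0.5352) / 5 = 0.584

0.584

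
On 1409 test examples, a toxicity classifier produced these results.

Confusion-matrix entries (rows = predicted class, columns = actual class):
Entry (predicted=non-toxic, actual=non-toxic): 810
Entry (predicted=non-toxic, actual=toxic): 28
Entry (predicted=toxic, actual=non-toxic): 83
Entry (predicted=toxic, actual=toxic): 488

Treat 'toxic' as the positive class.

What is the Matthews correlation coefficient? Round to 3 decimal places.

MCC = (TP·TN − FP·FN) / √((TP+FP)(TP+FN)(TN+FP)(TN+FN))
Numerator = 488·810 − 83·28 = 392956
Denominator = √(571·516·893·838) = √220486136424 = 469559.5132
MCC = 392956 / 469559.5132 = 0.837

0.837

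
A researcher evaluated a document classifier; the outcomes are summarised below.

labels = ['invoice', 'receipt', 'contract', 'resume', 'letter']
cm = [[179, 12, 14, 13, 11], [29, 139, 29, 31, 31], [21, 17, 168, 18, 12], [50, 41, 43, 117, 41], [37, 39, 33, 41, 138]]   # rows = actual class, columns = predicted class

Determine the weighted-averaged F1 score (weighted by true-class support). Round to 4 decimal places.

0.5599

Per-class F1 score (2·TP/(2·TP+FP+FN)):
  invoice: TP=179, FP=29+21+50+37=137, FN=12+14+13+11=50 → 358/545 = 0.65688
  receipt: TP=139, FP=12+17+41+39=109, FN=29+29+31+31=120 → 278/507 = 0.54832
  contract: TP=168, FP=14+29+43+33=119, FN=21+17+18+12=68 → 336/523 = 0.64245
  resume: TP=117, FP=13+31+18+41=103, FN=50+41+43+41=175 → 234/512 = 0.45703
  letter: TP=138, FP=11+31+12+41=95, FN=37+39+33+41=150 → 276/521 = 0.52975
Weighted-F1 score = Σ (supportᵢ/N)·F1 scoreᵢ with N=1304: (229/1304)·0.65688 + (259/1304)·0.54832 + (236/1304)·0.64245 + (292/1304)·0.45703 + (288/1304)·0.52975 = 0.5599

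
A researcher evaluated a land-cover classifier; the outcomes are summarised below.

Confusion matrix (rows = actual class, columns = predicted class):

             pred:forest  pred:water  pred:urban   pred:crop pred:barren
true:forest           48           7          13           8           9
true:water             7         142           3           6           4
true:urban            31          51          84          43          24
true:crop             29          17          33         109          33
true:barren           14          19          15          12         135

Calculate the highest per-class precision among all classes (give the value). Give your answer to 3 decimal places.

0.659

Per-class precision (TP/(TP+FP)):
  forest: TP=48, FP=7+31+29+14=81 → 48/129 = 0.3721
  water: TP=142, FP=7+51+17+19=94 → 142/236 = 0.6017
  urban: TP=84, FP=13+3+33+15=64 → 84/148 = 0.5676
  crop: TP=109, FP=8+6+43+12=69 → 109/178 = 0.6124
  barren: TP=135, FP=9+4+24+33=70 → 135/205 = 0.6585
Highest is class 'barren' with precision = 0.659.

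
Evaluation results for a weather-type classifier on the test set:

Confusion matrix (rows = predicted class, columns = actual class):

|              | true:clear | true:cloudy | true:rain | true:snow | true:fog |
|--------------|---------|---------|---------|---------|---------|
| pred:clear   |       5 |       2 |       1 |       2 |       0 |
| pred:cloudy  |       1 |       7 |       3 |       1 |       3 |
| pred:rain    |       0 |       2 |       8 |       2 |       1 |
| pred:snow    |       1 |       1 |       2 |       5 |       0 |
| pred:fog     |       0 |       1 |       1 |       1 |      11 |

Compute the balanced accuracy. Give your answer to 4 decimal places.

0.5948

Balanced accuracy = mean of per-class recall.
  clear: recall = 5/7 = 0.71429
  cloudy: recall = 7/13 = 0.53846
  rain: recall = 8/15 = 0.53333
  snow: recall = 5/11 = 0.45455
  fog: recall = 11/15 = 0.73333
Mean = (0.71429 + 0.53846 + 0.53333 + 0.45455 + 0.73333) / 5 = 0.5948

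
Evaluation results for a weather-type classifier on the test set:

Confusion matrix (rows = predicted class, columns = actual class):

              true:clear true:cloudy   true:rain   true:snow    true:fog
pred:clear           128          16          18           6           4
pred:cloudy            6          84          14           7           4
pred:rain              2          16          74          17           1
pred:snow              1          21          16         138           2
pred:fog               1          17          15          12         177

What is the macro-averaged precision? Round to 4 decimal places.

Per-class precision (TP/(TP+FP)):
  clear: TP=128, FP=16+18+6+4=44 → 128/172 = 0.74419
  cloudy: TP=84, FP=6+14+7+4=31 → 84/115 = 0.73043
  rain: TP=74, FP=2+16+17+1=36 → 74/110 = 0.67273
  snow: TP=138, FP=1+21+16+2=40 → 138/178 = 0.77528
  fog: TP=177, FP=1+17+15+12=45 → 177/222 = 0.79730
Macro-precision = mean = (0.74419 + 0.73043 + 0.67273 + 0.77528 + 0.79730) / 5 = 0.7440

0.7440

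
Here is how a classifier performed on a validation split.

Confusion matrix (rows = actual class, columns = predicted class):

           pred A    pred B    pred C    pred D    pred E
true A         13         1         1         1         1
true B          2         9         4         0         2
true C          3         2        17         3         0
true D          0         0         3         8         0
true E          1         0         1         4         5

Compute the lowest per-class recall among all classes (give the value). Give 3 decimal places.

0.455

Per-class recall (TP/(TP+FN)):
  A: TP=13, FN=1+1+1+1=4 → 13/17 = 0.7647
  B: TP=9, FN=2+4+0+2=8 → 9/17 = 0.5294
  C: TP=17, FN=3+2+3+0=8 → 17/25 = 0.6800
  D: TP=8, FN=0+0+3+0=3 → 8/11 = 0.7273
  E: TP=5, FN=1+0+1+4=6 → 5/11 = 0.4545
Lowest is class 'E' with recall = 0.455.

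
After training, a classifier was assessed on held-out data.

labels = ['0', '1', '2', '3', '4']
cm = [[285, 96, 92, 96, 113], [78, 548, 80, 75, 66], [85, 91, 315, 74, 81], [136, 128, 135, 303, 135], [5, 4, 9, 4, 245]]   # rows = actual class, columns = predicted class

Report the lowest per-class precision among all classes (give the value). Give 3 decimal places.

0.383

Per-class precision (TP/(TP+FP)):
  0: TP=285, FP=78+85+136+5=304 → 285/589 = 0.4839
  1: TP=548, FP=96+91+128+4=319 → 548/867 = 0.6321
  2: TP=315, FP=92+80+135+9=316 → 315/631 = 0.4992
  3: TP=303, FP=96+75+74+4=249 → 303/552 = 0.5489
  4: TP=245, FP=113+66+81+135=395 → 245/640 = 0.3828
Lowest is class '4' with precision = 0.383.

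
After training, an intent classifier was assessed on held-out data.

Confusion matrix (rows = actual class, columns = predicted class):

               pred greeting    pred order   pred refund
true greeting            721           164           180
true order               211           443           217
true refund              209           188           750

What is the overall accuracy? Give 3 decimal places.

0.621

Accuracy = trace / total = (721+443+750=1914) / 3083 = 1914/3083 = 0.621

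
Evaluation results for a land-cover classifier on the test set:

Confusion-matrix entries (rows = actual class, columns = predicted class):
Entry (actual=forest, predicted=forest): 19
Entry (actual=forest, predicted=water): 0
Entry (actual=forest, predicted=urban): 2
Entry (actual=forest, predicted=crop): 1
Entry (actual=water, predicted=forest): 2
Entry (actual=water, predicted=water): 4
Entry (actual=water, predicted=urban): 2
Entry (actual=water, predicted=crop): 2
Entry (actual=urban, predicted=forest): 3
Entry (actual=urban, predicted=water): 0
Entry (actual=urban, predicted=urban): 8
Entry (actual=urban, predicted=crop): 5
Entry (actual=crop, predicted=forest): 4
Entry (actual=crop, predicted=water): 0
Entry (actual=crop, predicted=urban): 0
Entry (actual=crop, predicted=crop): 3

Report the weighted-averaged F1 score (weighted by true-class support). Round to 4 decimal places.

0.6166

Per-class F1 score (2·TP/(2·TP+FP+FN)):
  forest: TP=19, FP=2+3+4=9, FN=0+2+1=3 → 38/50 = 0.76000
  water: TP=4, FP=0+0+0=0, FN=2+2+2=6 → 8/14 = 0.57143
  urban: TP=8, FP=2+2+0=4, FN=3+0+5=8 → 16/28 = 0.57143
  crop: TP=3, FP=1+2+5=8, FN=4+0+0=4 → 6/18 = 0.33333
Weighted-F1 score = Σ (supportᵢ/N)·F1 scoreᵢ with N=55: (22/55)·0.76000 + (10/55)·0.57143 + (16/55)·0.57143 + (7/55)·0.33333 = 0.6166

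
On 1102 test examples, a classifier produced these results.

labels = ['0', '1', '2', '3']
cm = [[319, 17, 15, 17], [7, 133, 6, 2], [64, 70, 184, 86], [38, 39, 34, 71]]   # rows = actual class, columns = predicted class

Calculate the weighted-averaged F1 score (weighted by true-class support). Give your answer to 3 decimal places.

0.631

Per-class F1 score (2·TP/(2·TP+FP+FN)):
  0: TP=319, FP=7+64+38=109, FN=17+15+17=49 → 638/796 = 0.8015
  1: TP=133, FP=17+70+39=126, FN=7+6+2=15 → 266/407 = 0.6536
  2: TP=184, FP=15+6+34=55, FN=64+70+86=220 → 368/643 = 0.5723
  3: TP=71, FP=17+2+86=105, FN=38+39+34=111 → 142/358 = 0.3966
Weighted-F1 score = Σ (supportᵢ/N)·F1 scoreᵢ with N=1102: (368/1102)·0.8015 + (148/1102)·0.6536 + (404/1102)·0.5723 + (182/1102)·0.3966 = 0.631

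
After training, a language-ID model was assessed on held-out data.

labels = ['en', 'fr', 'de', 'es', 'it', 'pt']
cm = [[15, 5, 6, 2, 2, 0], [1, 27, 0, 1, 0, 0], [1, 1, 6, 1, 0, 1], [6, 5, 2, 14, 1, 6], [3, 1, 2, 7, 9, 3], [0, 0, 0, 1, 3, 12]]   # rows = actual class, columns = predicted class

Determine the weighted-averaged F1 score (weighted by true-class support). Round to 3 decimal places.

Per-class F1 score (2·TP/(2·TP+FP+FN)):
  en: TP=15, FP=1+1+6+3+0=11, FN=5+6+2+2+0=15 → 30/56 = 0.5357
  fr: TP=27, FP=5+1+5+1+0=12, FN=1+0+1+0+0=2 → 54/68 = 0.7941
  de: TP=6, FP=6+0+2+2+0=10, FN=1+1+1+0+1=4 → 12/26 = 0.4615
  es: TP=14, FP=2+1+1+7+1=12, FN=6+5+2+1+6=20 → 28/60 = 0.4667
  it: TP=9, FP=2+0+0+1+3=6, FN=3+1+2+7+3=16 → 18/40 = 0.4500
  pt: TP=12, FP=0+0+1+6+3=10, FN=0+0+0+1+3=4 → 24/38 = 0.6316
Weighted-F1 score = Σ (supportᵢ/N)·F1 scoreᵢ with N=144: (30/144)·0.5357 + (29/144)·0.7941 + (10/144)·0.4615 + (34/144)·0.4667 + (25/144)·0.4500 + (16/144)·0.6316 = 0.562

0.562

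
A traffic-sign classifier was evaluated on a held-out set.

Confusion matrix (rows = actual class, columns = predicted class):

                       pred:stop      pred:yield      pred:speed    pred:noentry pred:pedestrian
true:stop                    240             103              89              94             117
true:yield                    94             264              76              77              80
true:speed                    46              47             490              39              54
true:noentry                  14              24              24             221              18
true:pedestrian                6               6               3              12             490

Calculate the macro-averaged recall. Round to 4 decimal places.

Per-class recall (TP/(TP+FN)):
  stop: TP=240, FN=103+89+94+117=403 → 240/643 = 0.37325
  yield: TP=264, FN=94+76+77+80=327 → 264/591 = 0.44670
  speed: TP=490, FN=46+47+39+54=186 → 490/676 = 0.72485
  noentry: TP=221, FN=14+24+24+18=80 → 221/301 = 0.73422
  pedestrian: TP=490, FN=6+6+3+12=27 → 490/517 = 0.94778
Macro-recall = mean = (0.37325 + 0.44670 + 0.72485 + 0.73422 + 0.94778) / 5 = 0.6454

0.6454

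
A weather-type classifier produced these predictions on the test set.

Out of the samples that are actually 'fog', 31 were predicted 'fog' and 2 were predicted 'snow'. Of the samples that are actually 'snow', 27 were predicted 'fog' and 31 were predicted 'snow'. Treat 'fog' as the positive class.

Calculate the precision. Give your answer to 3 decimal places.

Precision = TP/(TP+FP) = 31/(31+27) = 31/58 = 0.534

0.534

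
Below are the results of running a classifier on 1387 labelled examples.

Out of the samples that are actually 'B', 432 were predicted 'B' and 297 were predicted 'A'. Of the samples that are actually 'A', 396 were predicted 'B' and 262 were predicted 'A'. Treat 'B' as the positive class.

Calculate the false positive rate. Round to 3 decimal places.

FPR = FP/(FP+TN) = 396/(396+262) = 0.602

0.602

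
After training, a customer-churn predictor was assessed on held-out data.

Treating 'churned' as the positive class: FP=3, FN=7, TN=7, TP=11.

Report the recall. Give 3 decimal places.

Recall = TP/(TP+FN) = 11/(11+7) = 11/18 = 0.611

0.611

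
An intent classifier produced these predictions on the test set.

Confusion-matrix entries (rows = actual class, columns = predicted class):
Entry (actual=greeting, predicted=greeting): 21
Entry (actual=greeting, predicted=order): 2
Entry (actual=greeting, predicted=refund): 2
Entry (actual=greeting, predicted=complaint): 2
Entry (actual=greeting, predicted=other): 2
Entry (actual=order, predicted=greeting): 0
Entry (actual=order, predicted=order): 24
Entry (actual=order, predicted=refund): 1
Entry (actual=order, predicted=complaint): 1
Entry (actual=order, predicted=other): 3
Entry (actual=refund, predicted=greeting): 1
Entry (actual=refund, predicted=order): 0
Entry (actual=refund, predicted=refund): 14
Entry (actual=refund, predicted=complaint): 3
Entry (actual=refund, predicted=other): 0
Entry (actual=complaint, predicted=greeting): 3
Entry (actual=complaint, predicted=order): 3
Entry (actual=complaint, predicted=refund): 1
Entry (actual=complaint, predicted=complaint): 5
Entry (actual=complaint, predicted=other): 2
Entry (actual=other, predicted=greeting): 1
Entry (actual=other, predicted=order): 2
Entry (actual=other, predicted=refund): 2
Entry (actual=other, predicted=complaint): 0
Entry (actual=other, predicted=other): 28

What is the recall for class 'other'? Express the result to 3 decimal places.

0.848

Take TP from the diagonal, FP from the rest of the 'other' prediction marginal, FN from the rest of the 'other' actual marginal.
recall = TP/(TP+FN).
other: TP=28, FN=1+2+2+0=5 → 28/33 = 0.8485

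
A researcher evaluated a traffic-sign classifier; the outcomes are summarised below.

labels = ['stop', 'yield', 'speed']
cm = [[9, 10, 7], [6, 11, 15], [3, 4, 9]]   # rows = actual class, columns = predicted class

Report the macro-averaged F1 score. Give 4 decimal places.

0.3927

Per-class F1 score (2·TP/(2·TP+FP+FN)):
  stop: TP=9, FP=6+3=9, FN=10+7=17 → 18/44 = 0.40909
  yield: TP=11, FP=10+4=14, FN=6+15=21 → 22/57 = 0.38596
  speed: TP=9, FP=7+15=22, FN=3+4=7 → 18/47 = 0.38298
Macro-F1 score = mean = (0.40909 + 0.38596 + 0.38298) / 3 = 0.3927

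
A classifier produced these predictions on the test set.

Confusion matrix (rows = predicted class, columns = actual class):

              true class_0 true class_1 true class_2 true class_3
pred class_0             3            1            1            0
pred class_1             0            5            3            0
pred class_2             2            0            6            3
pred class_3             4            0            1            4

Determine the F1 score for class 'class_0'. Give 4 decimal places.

F1 score = 2·TP/(2·TP+FP+FN).
class_0: TP=3, FP=1+1+0=2, FN=0+2+4=6 → 6/14 = 0.42857

0.4286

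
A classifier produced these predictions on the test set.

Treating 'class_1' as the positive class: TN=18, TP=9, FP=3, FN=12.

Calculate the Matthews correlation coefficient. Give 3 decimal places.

0.316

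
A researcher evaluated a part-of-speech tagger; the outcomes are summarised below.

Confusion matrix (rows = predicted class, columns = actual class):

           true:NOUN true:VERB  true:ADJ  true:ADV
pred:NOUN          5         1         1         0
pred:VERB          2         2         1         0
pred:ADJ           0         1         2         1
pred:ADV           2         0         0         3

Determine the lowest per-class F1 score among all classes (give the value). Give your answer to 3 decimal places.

0.444

Per-class F1 score (2·TP/(2·TP+FP+FN)):
  NOUN: TP=5, FP=1+1+0=2, FN=2+0+2=4 → 10/16 = 0.6250
  VERB: TP=2, FP=2+1+0=3, FN=1+1+0=2 → 4/9 = 0.4444
  ADJ: TP=2, FP=0+1+1=2, FN=1+1+0=2 → 4/8 = 0.5000
  ADV: TP=3, FP=2+0+0=2, FN=0+0+1=1 → 6/9 = 0.6667
Lowest is class 'VERB' with F1 score = 0.444.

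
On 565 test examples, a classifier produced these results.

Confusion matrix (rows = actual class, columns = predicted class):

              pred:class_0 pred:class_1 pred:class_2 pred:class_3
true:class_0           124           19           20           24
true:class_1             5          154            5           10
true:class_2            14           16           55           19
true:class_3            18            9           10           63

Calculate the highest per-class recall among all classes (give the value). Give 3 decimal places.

0.885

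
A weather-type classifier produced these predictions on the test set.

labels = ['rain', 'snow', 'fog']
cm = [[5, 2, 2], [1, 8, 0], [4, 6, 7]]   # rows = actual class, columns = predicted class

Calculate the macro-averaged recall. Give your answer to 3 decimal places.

0.619

Per-class recall (TP/(TP+FN)):
  rain: TP=5, FN=2+2=4 → 5/9 = 0.5556
  snow: TP=8, FN=1+0=1 → 8/9 = 0.8889
  fog: TP=7, FN=4+6=10 → 7/17 = 0.4118
Macro-recall = mean = (0.5556 + 0.8889 + 0.4118) / 3 = 0.619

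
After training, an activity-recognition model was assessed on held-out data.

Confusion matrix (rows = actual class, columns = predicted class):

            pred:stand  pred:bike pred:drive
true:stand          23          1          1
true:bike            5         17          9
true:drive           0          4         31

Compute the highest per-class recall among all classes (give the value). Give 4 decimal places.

0.9200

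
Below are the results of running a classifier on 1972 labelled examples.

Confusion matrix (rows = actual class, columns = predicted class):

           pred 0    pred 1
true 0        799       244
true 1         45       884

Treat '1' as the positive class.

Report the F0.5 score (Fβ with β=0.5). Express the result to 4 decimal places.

Fβ = (1+β²)·TP / ((1+β²)·TP + β²·FN + FP), with β²=1/4
= 1.25·884 / (1.25·884 + 0.25·45 + 244) = 0.8124

0.8124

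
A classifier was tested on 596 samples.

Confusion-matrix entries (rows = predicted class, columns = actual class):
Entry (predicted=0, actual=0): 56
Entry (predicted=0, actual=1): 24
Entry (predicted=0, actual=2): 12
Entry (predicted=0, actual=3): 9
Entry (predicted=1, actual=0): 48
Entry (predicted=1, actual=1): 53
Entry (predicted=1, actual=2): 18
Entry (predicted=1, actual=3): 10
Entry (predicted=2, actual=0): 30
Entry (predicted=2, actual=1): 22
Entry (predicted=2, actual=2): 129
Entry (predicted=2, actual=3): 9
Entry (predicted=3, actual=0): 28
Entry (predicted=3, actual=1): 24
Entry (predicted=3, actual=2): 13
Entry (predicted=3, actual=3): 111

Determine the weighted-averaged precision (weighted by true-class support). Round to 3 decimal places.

0.579

Per-class precision (TP/(TP+FP)):
  0: TP=56, FP=24+12+9=45 → 56/101 = 0.5545
  1: TP=53, FP=48+18+10=76 → 53/129 = 0.4109
  2: TP=129, FP=30+22+9=61 → 129/190 = 0.6789
  3: TP=111, FP=28+24+13=65 → 111/176 = 0.6307
Weighted-precision = Σ (supportᵢ/N)·precisionᵢ with N=596: (162/596)·0.5545 + (123/596)·0.4109 + (172/596)·0.6789 + (139/596)·0.6307 = 0.579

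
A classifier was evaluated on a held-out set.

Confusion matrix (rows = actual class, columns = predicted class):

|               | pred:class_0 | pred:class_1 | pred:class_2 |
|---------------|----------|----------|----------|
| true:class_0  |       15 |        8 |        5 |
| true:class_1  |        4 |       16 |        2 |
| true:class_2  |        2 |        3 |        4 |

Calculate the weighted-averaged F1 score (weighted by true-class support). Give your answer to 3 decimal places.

Per-class F1 score (2·TP/(2·TP+FP+FN)):
  class_0: TP=15, FP=4+2=6, FN=8+5=13 → 30/49 = 0.6122
  class_1: TP=16, FP=8+3=11, FN=4+2=6 → 32/49 = 0.6531
  class_2: TP=4, FP=5+2=7, FN=2+3=5 → 8/20 = 0.4000
Weighted-F1 score = Σ (supportᵢ/N)·F1 scoreᵢ with N=59: (28/59)·0.6122 + (22/59)·0.6531 + (9/59)·0.4000 = 0.595

0.595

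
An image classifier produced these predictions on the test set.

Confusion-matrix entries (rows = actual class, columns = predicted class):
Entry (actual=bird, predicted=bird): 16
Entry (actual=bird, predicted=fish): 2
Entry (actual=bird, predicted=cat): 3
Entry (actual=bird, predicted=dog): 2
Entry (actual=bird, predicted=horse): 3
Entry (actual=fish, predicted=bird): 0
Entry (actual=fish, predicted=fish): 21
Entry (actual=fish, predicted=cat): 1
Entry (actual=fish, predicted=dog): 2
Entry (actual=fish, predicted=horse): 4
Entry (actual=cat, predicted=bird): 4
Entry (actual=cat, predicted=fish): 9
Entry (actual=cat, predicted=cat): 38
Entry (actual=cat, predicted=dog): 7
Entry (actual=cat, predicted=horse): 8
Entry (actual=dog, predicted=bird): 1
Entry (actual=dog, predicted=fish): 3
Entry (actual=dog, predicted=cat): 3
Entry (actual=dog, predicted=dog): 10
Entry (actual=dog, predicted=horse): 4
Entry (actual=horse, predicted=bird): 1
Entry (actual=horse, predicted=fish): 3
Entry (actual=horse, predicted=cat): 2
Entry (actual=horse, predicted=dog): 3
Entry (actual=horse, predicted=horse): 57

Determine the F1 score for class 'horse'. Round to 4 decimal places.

0.8028

Treat 'horse' as positive and all other classes as negative.
F1 score = 2·TP/(2·TP+FP+FN).
horse: TP=57, FP=3+4+8+4=19, FN=1+3+2+3=9 → 114/142 = 0.80282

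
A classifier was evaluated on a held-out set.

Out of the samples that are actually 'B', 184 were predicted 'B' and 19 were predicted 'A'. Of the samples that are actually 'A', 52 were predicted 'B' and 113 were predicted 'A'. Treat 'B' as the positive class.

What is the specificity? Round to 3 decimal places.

0.685

Specificity = TN/(TN+FP) = 113/(113+52) = 0.685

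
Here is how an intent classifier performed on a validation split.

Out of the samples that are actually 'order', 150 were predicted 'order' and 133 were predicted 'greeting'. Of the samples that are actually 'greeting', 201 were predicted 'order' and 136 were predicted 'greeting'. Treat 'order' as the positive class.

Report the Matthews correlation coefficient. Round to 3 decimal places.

-0.067

MCC = (TP·TN − FP·FN) / √((TP+FP)(TP+FN)(TN+FP)(TN+FN))
Numerator = 150·136 − 201·133 = -6333
Denominator = √(351·283·337·269) = √9004834449 = 94893.8062
MCC = -6333 / 94893.8062 = -0.067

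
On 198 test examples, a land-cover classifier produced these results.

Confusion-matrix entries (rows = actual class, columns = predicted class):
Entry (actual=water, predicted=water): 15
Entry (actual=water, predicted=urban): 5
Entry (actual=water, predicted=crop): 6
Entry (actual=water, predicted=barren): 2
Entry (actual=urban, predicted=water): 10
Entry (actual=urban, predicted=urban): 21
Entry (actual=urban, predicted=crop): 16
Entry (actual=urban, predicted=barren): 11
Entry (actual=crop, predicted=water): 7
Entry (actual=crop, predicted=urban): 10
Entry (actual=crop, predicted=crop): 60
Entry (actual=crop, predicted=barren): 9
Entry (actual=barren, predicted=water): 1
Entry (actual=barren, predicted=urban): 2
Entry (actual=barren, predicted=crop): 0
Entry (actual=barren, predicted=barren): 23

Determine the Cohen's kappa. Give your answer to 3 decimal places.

0.438

Observed agreement pₒ = trace/N = 119/198 = 0.6010
Expected agreement pₑ = Σ (rowᵢ·colᵢ)/N² = (28·33 + 58·38 + 86·82 + 26·45)/198² = 0.2895
κ = (pₒ − pₑ)/(1 − pₑ) = (0.6010 − 0.2895)/(1 − 0.2895) = 0.438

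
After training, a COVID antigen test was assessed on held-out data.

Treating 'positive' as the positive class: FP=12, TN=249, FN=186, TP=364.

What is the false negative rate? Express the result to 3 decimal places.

FNR = FN/(FN+TP) = 186/(186+364) = 0.338

0.338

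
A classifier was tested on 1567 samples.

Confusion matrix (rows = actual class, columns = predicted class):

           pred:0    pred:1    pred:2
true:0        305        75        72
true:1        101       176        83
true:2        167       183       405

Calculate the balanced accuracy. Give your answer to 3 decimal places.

0.567

Balanced accuracy = mean of per-class recall.
  0: recall = 305/452 = 0.6748
  1: recall = 176/360 = 0.4889
  2: recall = 405/755 = 0.5364
Mean = (0.6748 + 0.4889 + 0.5364) / 3 = 0.567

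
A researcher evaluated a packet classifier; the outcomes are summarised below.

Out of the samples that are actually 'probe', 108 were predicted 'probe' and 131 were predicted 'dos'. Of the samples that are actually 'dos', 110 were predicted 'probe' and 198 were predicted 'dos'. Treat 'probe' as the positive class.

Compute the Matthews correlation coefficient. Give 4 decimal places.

0.0960

MCC = (TP·TN − FP·FN) / √((TP+FP)(TP+FN)(TN+FP)(TN+FN))
Numerator = 108·198 − 110·131 = 6974
Denominator = √(218·239·308·329) = √5279599864 = 72660.8551
MCC = 6974 / 72660.8551 = 0.0960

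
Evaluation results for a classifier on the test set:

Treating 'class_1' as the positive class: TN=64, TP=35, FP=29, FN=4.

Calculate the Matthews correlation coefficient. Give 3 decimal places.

MCC = (TP·TN − FP·FN) / √((TP+FP)(TP+FN)(TN+FP)(TN+FN))
Numerator = 35·64 − 29·4 = 2124
Denominator = √(64·39·93·68) = √15784704 = 3972.9969
MCC = 2124 / 3972.9969 = 0.535

0.535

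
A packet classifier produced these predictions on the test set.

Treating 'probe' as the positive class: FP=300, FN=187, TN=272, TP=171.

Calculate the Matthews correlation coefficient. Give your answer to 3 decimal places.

-0.046

MCC = (TP·TN − FP·FN) / √((TP+FP)(TP+FN)(TN+FP)(TN+FN))
Numerator = 171·272 − 300·187 = -9588
Denominator = √(471·358·572·459) = √44270318664 = 210405.1298
MCC = -9588 / 210405.1298 = -0.046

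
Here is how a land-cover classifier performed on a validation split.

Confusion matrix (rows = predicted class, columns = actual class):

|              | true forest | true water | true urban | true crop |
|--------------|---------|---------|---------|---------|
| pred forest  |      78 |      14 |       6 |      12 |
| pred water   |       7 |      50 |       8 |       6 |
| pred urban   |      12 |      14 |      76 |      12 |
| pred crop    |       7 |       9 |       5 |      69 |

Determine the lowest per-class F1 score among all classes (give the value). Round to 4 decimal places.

Per-class F1 score (2·TP/(2·TP+FP+FN)):
  forest: TP=78, FP=14+6+12=32, FN=7+12+7=26 → 156/214 = 0.72897
  water: TP=50, FP=7+8+6=21, FN=14+14+9=37 → 100/158 = 0.63291
  urban: TP=76, FP=12+14+12=38, FN=6+8+5=19 → 152/209 = 0.72727
  crop: TP=69, FP=7+9+5=21, FN=12+6+12=30 → 138/189 = 0.73016
Lowest is class 'water' with F1 score = 0.6329.

0.6329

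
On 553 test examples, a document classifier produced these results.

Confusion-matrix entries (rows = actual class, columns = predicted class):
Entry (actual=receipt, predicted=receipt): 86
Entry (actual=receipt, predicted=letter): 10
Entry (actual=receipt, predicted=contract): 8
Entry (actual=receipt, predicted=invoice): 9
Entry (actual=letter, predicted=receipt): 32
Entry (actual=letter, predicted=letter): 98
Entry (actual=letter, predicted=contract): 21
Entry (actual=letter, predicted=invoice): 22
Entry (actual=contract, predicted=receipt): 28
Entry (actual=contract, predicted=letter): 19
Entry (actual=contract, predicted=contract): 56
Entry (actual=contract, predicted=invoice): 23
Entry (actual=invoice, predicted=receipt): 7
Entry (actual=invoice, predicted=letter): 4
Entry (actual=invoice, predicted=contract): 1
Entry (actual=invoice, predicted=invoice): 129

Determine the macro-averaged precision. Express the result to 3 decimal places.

0.667

Per-class precision (TP/(TP+FP)):
  receipt: TP=86, FP=32+28+7=67 → 86/153 = 0.5621
  letter: TP=98, FP=10+19+4=33 → 98/131 = 0.7481
  contract: TP=56, FP=8+21+1=30 → 56/86 = 0.6512
  invoice: TP=129, FP=9+22+23=54 → 129/183 = 0.7049
Macro-precision = mean = (0.5621 + 0.7481 + 0.6512 + 0.7049) / 4 = 0.667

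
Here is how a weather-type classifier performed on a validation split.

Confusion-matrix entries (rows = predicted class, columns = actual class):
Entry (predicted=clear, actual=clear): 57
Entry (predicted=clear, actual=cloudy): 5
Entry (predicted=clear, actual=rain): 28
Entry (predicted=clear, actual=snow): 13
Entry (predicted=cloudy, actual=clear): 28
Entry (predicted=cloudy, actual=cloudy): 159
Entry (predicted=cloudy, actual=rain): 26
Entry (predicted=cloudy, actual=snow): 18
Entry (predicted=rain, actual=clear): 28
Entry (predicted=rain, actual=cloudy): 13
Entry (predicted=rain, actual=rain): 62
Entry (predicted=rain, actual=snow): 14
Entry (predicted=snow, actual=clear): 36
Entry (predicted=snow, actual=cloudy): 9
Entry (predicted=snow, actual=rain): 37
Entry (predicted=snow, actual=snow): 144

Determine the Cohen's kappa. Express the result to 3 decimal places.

0.491

Observed agreement pₒ = trace/N = 422/677 = 0.6233
Expected agreement pₑ = Σ (rowᵢ·colᵢ)/N² = (149·103 + 186·231 + 153·117 + 189·226)/677² = 0.2595
κ = (pₒ − pₑ)/(1 − pₑ) = (0.6233 − 0.2595)/(1 − 0.2595) = 0.491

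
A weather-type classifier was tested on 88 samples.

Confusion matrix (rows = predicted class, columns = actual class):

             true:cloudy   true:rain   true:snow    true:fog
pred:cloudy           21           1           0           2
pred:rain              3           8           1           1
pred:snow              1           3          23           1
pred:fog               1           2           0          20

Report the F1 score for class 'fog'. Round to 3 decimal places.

0.851

One-vs-rest for 'fog': TP = diagonal; FP = other classes predicted 'fog'; FN = 'fog' predicted as other.
F1 score = 2·TP/(2·TP+FP+FN).
fog: TP=20, FP=1+2+0=3, FN=2+1+1=4 → 40/47 = 0.8511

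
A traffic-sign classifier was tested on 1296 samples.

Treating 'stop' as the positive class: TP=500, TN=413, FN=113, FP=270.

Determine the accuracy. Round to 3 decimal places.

0.704

Accuracy = (TP+TN)/N = (500+413)/1296 = 0.704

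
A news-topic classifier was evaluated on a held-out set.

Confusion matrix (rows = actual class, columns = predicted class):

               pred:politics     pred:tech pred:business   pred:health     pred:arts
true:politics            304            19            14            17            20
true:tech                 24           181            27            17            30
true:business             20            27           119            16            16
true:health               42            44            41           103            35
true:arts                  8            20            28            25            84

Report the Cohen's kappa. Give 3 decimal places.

Observed agreement pₒ = trace/N = 791/1281 = 0.6175
Expected agreement pₑ = Σ (rowᵢ·colᵢ)/N² = (374·398 + 279·291 + 198·229 + 265·178 + 165·185)/1281² = 0.2152
κ = (pₒ − pₑ)/(1 − pₑ) = (0.6175 − 0.2152)/(1 − 0.2152) = 0.513

0.513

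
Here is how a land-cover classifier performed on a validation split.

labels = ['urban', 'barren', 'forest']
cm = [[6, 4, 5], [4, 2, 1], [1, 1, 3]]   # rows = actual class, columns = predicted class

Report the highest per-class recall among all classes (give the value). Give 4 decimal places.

0.6000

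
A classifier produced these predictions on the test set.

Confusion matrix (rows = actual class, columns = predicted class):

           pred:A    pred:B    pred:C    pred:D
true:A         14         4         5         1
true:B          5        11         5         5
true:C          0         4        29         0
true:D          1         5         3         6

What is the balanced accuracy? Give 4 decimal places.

Balanced accuracy = mean of per-class recall.
  A: recall = 14/24 = 0.58333
  B: recall = 11/26 = 0.42308
  C: recall = 29/33 = 0.87879
  D: recall = 6/15 = 0.40000
Mean = (0.58333 + 0.42308 + 0.87879 + 0.40000) / 4 = 0.5713

0.5713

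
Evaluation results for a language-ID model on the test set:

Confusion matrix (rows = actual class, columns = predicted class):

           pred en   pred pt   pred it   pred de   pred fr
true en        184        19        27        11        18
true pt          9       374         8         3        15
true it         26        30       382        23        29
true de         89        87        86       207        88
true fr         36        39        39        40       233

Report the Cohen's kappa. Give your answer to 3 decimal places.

0.570

Observed agreement pₒ = trace/N = 1380/2102 = 0.6565
Expected agreement pₑ = Σ (rowᵢ·colᵢ)/N² = (259·344 + 409·549 + 490·542 + 557·284 + 387·383)/2102² = 0.2004
κ = (pₒ − pₑ)/(1 − pₑ) = (0.6565 − 0.2004)/(1 − 0.2004) = 0.570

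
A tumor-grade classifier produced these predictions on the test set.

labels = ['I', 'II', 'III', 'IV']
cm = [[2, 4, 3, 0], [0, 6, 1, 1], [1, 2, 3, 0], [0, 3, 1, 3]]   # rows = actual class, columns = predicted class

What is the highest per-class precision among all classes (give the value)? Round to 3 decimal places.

0.750

Per-class precision (TP/(TP+FP)):
  I: TP=2, FP=0+1+0=1 → 2/3 = 0.6667
  II: TP=6, FP=4+2+3=9 → 6/15 = 0.4000
  III: TP=3, FP=3+1+1=5 → 3/8 = 0.3750
  IV: TP=3, FP=0+1+0=1 → 3/4 = 0.7500
Highest is class 'IV' with precision = 0.750.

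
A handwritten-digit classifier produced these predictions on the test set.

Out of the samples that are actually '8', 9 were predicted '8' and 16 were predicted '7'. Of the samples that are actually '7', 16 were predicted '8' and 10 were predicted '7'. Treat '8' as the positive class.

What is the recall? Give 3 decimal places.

0.360

Recall = TP/(TP+FN) = 9/(9+16) = 9/25 = 0.360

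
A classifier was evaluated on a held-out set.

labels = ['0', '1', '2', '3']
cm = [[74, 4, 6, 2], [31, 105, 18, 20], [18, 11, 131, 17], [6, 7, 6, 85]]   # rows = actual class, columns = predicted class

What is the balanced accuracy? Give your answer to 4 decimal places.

Balanced accuracy = mean of per-class recall.
  0: recall = 74/86 = 0.86047
  1: recall = 105/174 = 0.60345
  2: recall = 131/177 = 0.74011
  3: recall = 85/104 = 0.81731
Mean = (0.86047 + 0.60345 + 0.74011 + 0.81731) / 4 = 0.7553

0.7553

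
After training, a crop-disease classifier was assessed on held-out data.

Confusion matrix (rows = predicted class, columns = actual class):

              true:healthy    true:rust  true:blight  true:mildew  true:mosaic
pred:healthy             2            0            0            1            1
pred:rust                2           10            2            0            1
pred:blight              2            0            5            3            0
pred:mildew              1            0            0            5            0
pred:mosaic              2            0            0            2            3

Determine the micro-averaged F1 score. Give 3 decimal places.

Micro-averaging pools counts across classes: ΣTP=25, ΣFP=17, ΣFN=17.
Micro-F1 score = 2·TP/(2·TP+FP+FN) on pooled counts = 0.595 (equals overall accuracy in single-label multiclass).

0.595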